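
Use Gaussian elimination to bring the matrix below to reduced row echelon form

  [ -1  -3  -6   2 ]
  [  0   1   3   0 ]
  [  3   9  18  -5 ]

R1 -> -1·R1
  [ 1  3   6  -2 ]
  [ 0  1   3   0 ]
  [ 3  9  18  -5 ]
R3 -> R3 − 3·R1
  [ 1  3  6  -2 ]
  [ 0  1  3   0 ]
  [ 0  0  0   1 ]
R1 -> R1 + 2·R3
  [ 1  3  6  0 ]
  [ 0  1  3  0 ]
  [ 0  0  0  1 ]
R1 -> R1 − 3·R2
  [ 1  0  -3  0 ]
  [ 0  1   3  0 ]
  [ 0  0   0  1 ]

[[1, 0, -3, 0], [0, 1, 3, 0], [0, 0, 0, 1]]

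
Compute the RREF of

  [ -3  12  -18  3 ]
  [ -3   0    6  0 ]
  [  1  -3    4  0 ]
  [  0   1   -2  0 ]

Multiply R1 by -1/3.
  [  1  -4   6  -1 ]
  [ -3   0   6   0 ]
  [  1  -3   4   0 ]
  [  0   1  -2   0 ]
Add 3 times R1 to R2.
  [ 1   -4   6  -1 ]
  [ 0  -12  24  -3 ]
  [ 1   -3   4   0 ]
  [ 0    1  -2   0 ]
Subtract R1 from R3.
  [ 1   -4   6  -1 ]
  [ 0  -12  24  -3 ]
  [ 0    1  -2   1 ]
  [ 0    1  -2   0 ]
Multiply R2 by -1/12.
  [ 1  -4   6   -1 ]
  [ 0   1  -2  1/4 ]
  [ 0   1  -2    1 ]
  [ 0   1  -2    0 ]
Subtract R2 from R3.
  [ 1  -4   6   -1 ]
  [ 0   1  -2  1/4 ]
  [ 0   0   0  3/4 ]
  [ 0   1  -2    0 ]
Subtract R2 from R4.
  [ 1  -4   6    -1 ]
  [ 0   1  -2   1/4 ]
  [ 0   0   0   3/4 ]
  [ 0   0   0  -1/4 ]
Multiply R3 by 4/3.
  [ 1  -4   6    -1 ]
  [ 0   1  -2   1/4 ]
  [ 0   0   0     1 ]
  [ 0   0   0  -1/4 ]
Add 1/4 times R3 to R4.
  [ 1  -4   6   -1 ]
  [ 0   1  -2  1/4 ]
  [ 0   0   0    1 ]
  [ 0   0   0    0 ]
Subtract 1/4 times R3 from R2.
  [ 1  -4   6  -1 ]
  [ 0   1  -2   0 ]
  [ 0   0   0   1 ]
  [ 0   0   0   0 ]
Add R3 to R1.
  [ 1  -4   6  0 ]
  [ 0   1  -2  0 ]
  [ 0   0   0  1 ]
  [ 0   0   0  0 ]
Add 4 times R2 to R1.
  [ 1  0  -2  0 ]
  [ 0  1  -2  0 ]
  [ 0  0   0  1 ]
  [ 0  0   0  0 ]

[[1, 0, -2, 0], [0, 1, -2, 0], [0, 0, 0, 1], [0, 0, 0, 0]]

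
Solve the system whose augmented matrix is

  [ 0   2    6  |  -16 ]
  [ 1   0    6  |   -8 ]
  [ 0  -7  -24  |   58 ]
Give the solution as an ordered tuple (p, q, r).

(-4, -6, -2/3)

r1 ↔ r2
  [ 1   0    6  |   -8 ]
  [ 0   2    6  |  -16 ]
  [ 0  -7  -24  |   58 ]
r2 -> 1/2·r2
  [ 1   0    6  |  -8 ]
  [ 0   1    3  |  -8 ]
  [ 0  -7  -24  |  58 ]
r3 -> r3 + 7·r2
  [ 1  0   6  |  -8 ]
  [ 0  1   3  |  -8 ]
  [ 0  0  -3  |   2 ]
r3 -> -1/3·r3
  [ 1  0  6  |    -8 ]
  [ 0  1  3  |    -8 ]
  [ 0  0  1  |  -2/3 ]
r2 -> r2 − 3·r3
  [ 1  0  6  |    -8 ]
  [ 0  1  0  |    -6 ]
  [ 0  0  1  |  -2/3 ]
r1 -> r1 − 6·r3
  [ 1  0  0  |    -4 ]
  [ 0  1  0  |    -6 ]
  [ 0  0  1  |  -2/3 ]
Reading off the last column: p = -4, q = -6, r = -2/3.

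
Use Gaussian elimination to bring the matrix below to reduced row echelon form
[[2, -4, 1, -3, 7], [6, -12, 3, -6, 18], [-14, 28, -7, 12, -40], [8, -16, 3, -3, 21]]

Multiply ρ1 by 1/2.
  [   1   -2  1/2  -3/2  7/2 ]
  [   6  -12    3    -6   18 ]
  [ -14   28   -7    12  -40 ]
  [   8  -16    3    -3   21 ]
Subtract 6 times ρ1 from ρ2.
  [   1   -2  1/2  -3/2  7/2 ]
  [   0    0    0     3   -3 ]
  [ -14   28   -7    12  -40 ]
  [   8  -16    3    -3   21 ]
Add 14 times ρ1 to ρ3.
  [ 1   -2  1/2  -3/2  7/2 ]
  [ 0    0    0     3   -3 ]
  [ 0    0    0    -9    9 ]
  [ 8  -16    3    -3   21 ]
Subtract 8 times ρ1 from ρ4.
  [ 1  -2  1/2  -3/2  7/2 ]
  [ 0   0    0     3   -3 ]
  [ 0   0    0    -9    9 ]
  [ 0   0   -1     9   -7 ]
Swap ρ2 and ρ4.
  [ 1  -2  1/2  -3/2  7/2 ]
  [ 0   0   -1     9   -7 ]
  [ 0   0    0    -9    9 ]
  [ 0   0    0     3   -3 ]
Multiply ρ2 by -1.
  [ 1  -2  1/2  -3/2  7/2 ]
  [ 0   0    1    -9    7 ]
  [ 0   0    0    -9    9 ]
  [ 0   0    0     3   -3 ]
Multiply ρ3 by -1/9.
  [ 1  -2  1/2  -3/2  7/2 ]
  [ 0   0    1    -9    7 ]
  [ 0   0    0     1   -1 ]
  [ 0   0    0     3   -3 ]
Subtract 3 times ρ3 from ρ4.
  [ 1  -2  1/2  -3/2  7/2 ]
  [ 0   0    1    -9    7 ]
  [ 0   0    0     1   -1 ]
  [ 0   0    0     0    0 ]
Add 9 times ρ3 to ρ2.
  [ 1  -2  1/2  -3/2  7/2 ]
  [ 0   0    1     0   -2 ]
  [ 0   0    0     1   -1 ]
  [ 0   0    0     0    0 ]
Add 3/2 times ρ3 to ρ1.
  [ 1  -2  1/2  0   2 ]
  [ 0   0    1  0  -2 ]
  [ 0   0    0  1  -1 ]
  [ 0   0    0  0   0 ]
Subtract 1/2 times ρ2 from ρ1.
  [ 1  -2  0  0   3 ]
  [ 0   0  1  0  -2 ]
  [ 0   0  0  1  -1 ]
  [ 0   0  0  0   0 ]

[[1, -2, 0, 0, 3], [0, 0, 1, 0, -2], [0, 0, 0, 1, -1], [0, 0, 0, 0, 0]]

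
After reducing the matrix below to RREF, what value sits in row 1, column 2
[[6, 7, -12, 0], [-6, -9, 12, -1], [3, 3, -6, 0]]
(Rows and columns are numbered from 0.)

ρ1 -> 1/6·ρ1
  [  1  7/6  -2   0 ]
  [ -6   -9  12  -1 ]
  [  3    3  -6   0 ]
ρ2 -> ρ2 + 6·ρ1
  [ 1  7/6  -2   0 ]
  [ 0   -2   0  -1 ]
  [ 3    3  -6   0 ]
ρ3 -> ρ3 − 3·ρ1
  [ 1   7/6  -2   0 ]
  [ 0    -2   0  -1 ]
  [ 0  -1/2   0   0 ]
ρ2 -> -1/2·ρ2
  [ 1   7/6  -2    0 ]
  [ 0     1   0  1/2 ]
  [ 0  -1/2   0    0 ]
ρ3 -> ρ3 + 1/2·ρ2
  [ 1  7/6  -2    0 ]
  [ 0    1   0  1/2 ]
  [ 0    0   0  1/4 ]
ρ3 -> 4·ρ3
  [ 1  7/6  -2    0 ]
  [ 0    1   0  1/2 ]
  [ 0    0   0    1 ]
ρ2 -> ρ2 − 1/2·ρ3
  [ 1  7/6  -2  0 ]
  [ 0    1   0  0 ]
  [ 0    0   0  1 ]
ρ1 -> ρ1 − 7/6·ρ2
  [ 1  0  -2  0 ]
  [ 0  1   0  0 ]
  [ 0  0   0  1 ]

0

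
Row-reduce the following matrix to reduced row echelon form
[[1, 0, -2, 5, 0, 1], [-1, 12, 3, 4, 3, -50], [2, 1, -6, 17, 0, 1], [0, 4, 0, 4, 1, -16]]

[[1, 0, 0, -1, 0, -1], [0, 1, 0, 1, 0, -3], [0, 0, 1, -3, 0, -1], [0, 0, 0, 0, 1, -4]]

Add R1 to R2.
  [ 1   0  -2   5  0    1 ]
  [ 0  12   1   9  3  -49 ]
  [ 2   1  -6  17  0    1 ]
  [ 0   4   0   4  1  -16 ]
Subtract 2 times R1 from R3.
  [ 1   0  -2  5  0    1 ]
  [ 0  12   1  9  3  -49 ]
  [ 0   1  -2  7  0   -1 ]
  [ 0   4   0  4  1  -16 ]
Multiply R2 by 1/12.
  [ 1  0    -2    5    0       1 ]
  [ 0  1  1/12  3/4  1/4  -49/12 ]
  [ 0  1    -2    7    0      -1 ]
  [ 0  4     0    4    1     -16 ]
Subtract R2 from R3.
  [ 1  0      -2     5     0       1 ]
  [ 0  1    1/12   3/4   1/4  -49/12 ]
  [ 0  0  -25/12  25/4  -1/4   37/12 ]
  [ 0  4       0     4     1     -16 ]
Subtract 4 times R2 from R4.
  [ 1  0      -2     5     0       1 ]
  [ 0  1    1/12   3/4   1/4  -49/12 ]
  [ 0  0  -25/12  25/4  -1/4   37/12 ]
  [ 0  0    -1/3     1     0     1/3 ]
Multiply R3 by -12/25.
  [ 1  0    -2    5     0       1 ]
  [ 0  1  1/12  3/4   1/4  -49/12 ]
  [ 0  0     1   -3  3/25  -37/25 ]
  [ 0  0  -1/3    1     0     1/3 ]
Add 1/3 times R3 to R4.
  [ 1  0    -2    5     0       1 ]
  [ 0  1  1/12  3/4   1/4  -49/12 ]
  [ 0  0     1   -3  3/25  -37/25 ]
  [ 0  0     0    0  1/25   -4/25 ]
Multiply R4 by 25.
  [ 1  0    -2    5     0       1 ]
  [ 0  1  1/12  3/4   1/4  -49/12 ]
  [ 0  0     1   -3  3/25  -37/25 ]
  [ 0  0     0    0     1      -4 ]
Subtract 3/25 times R4 from R3.
  [ 1  0    -2    5    0       1 ]
  [ 0  1  1/12  3/4  1/4  -49/12 ]
  [ 0  0     1   -3    0      -1 ]
  [ 0  0     0    0    1      -4 ]
Subtract 1/4 times R4 from R2.
  [ 1  0    -2    5  0       1 ]
  [ 0  1  1/12  3/4  0  -37/12 ]
  [ 0  0     1   -3  0      -1 ]
  [ 0  0     0    0  1      -4 ]
Subtract 1/12 times R3 from R2.
  [ 1  0  -2   5  0   1 ]
  [ 0  1   0   1  0  -3 ]
  [ 0  0   1  -3  0  -1 ]
  [ 0  0   0   0  1  -4 ]
Add 2 times R3 to R1.
  [ 1  0  0  -1  0  -1 ]
  [ 0  1  0   1  0  -3 ]
  [ 0  0  1  -3  0  -1 ]
  [ 0  0  0   0  1  -4 ]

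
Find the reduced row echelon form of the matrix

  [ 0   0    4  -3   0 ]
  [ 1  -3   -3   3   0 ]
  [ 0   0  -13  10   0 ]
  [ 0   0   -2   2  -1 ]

[[1, -3, 0, 0, 0], [0, 0, 1, 0, 0], [0, 0, 0, 1, 0], [0, 0, 0, 0, 1]]

R1 ↔ R2
R2 ← 1/4·R2
R3 ← R3 + 13·R2
R4 ← R4 + 2·R2
R3 ← 4·R3
R4 ← R4 − 1/2·R3
R4 ← -1·R4
R2 ← R2 + 3/4·R3
R1 ← R1 − 3·R3
R1 ← R1 + 3·R2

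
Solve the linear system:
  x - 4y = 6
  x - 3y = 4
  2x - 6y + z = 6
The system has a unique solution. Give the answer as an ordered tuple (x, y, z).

(-2, -2, -2)

Form the augmented matrix and row-reduce:
  [ 1  -4  0  |  6 ]
  [ 1  -3  0  |  4 ]
  [ 2  -6  1  |  6 ]
r2 ← r2 − r1
  [ 1  -4  0  |   6 ]
  [ 0   1  0  |  -2 ]
  [ 2  -6  1  |   6 ]
r3 ← r3 − 2·r1
  [ 1  -4  0  |   6 ]
  [ 0   1  0  |  -2 ]
  [ 0   2  1  |  -6 ]
r3 ← r3 − 2·r2
  [ 1  -4  0  |   6 ]
  [ 0   1  0  |  -2 ]
  [ 0   0  1  |  -2 ]
r1 ← r1 + 4·r2
  [ 1  0  0  |  -2 ]
  [ 0  1  0  |  -2 ]
  [ 0  0  1  |  -2 ]
Reading off the last column: x = -2, y = -2, z = -2.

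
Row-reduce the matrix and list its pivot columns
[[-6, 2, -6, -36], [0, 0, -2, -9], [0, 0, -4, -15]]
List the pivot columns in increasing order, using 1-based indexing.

1, 3, 4

ρ1 -> -1/6·ρ1
  [ 1  -1/3   1    6 ]
  [ 0     0  -2   -9 ]
  [ 0     0  -4  -15 ]
ρ2 -> -1/2·ρ2
  [ 1  -1/3   1    6 ]
  [ 0     0   1  9/2 ]
  [ 0     0  -4  -15 ]
ρ3 -> ρ3 + 4·ρ2
  [ 1  -1/3  1    6 ]
  [ 0     0  1  9/2 ]
  [ 0     0  0    3 ]
ρ3 -> 1/3·ρ3
  [ 1  -1/3  1    6 ]
  [ 0     0  1  9/2 ]
  [ 0     0  0    1 ]
ρ2 -> ρ2 − 9/2·ρ3
  [ 1  -1/3  1  6 ]
  [ 0     0  1  0 ]
  [ 0     0  0  1 ]
ρ1 -> ρ1 − 6·ρ3
  [ 1  -1/3  1  0 ]
  [ 0     0  1  0 ]
  [ 0     0  0  1 ]
ρ1 -> ρ1 − ρ2
  [ 1  -1/3  0  0 ]
  [ 0     0  1  0 ]
  [ 0     0  0  1 ]
Pivot columns are the columns containing a leading 1.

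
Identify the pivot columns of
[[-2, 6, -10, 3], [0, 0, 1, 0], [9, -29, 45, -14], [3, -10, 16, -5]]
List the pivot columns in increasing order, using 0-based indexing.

Multiply ρ1 by -1/2.
  [ 1   -3   5  -3/2 ]
  [ 0    0   1     0 ]
  [ 9  -29  45   -14 ]
  [ 3  -10  16    -5 ]
Subtract 9 times ρ1 from ρ3.
  [ 1   -3   5  -3/2 ]
  [ 0    0   1     0 ]
  [ 0   -2   0  -1/2 ]
  [ 3  -10  16    -5 ]
Subtract 3 times ρ1 from ρ4.
  [ 1  -3  5  -3/2 ]
  [ 0   0  1     0 ]
  [ 0  -2  0  -1/2 ]
  [ 0  -1  1  -1/2 ]
Swap ρ2 and ρ3.
  [ 1  -3  5  -3/2 ]
  [ 0  -2  0  -1/2 ]
  [ 0   0  1     0 ]
  [ 0  -1  1  -1/2 ]
Multiply ρ2 by -1/2.
  [ 1  -3  5  -3/2 ]
  [ 0   1  0   1/4 ]
  [ 0   0  1     0 ]
  [ 0  -1  1  -1/2 ]
Add ρ2 to ρ4.
  [ 1  -3  5  -3/2 ]
  [ 0   1  0   1/4 ]
  [ 0   0  1     0 ]
  [ 0   0  1  -1/4 ]
Subtract ρ3 from ρ4.
  [ 1  -3  5  -3/2 ]
  [ 0   1  0   1/4 ]
  [ 0   0  1     0 ]
  [ 0   0  0  -1/4 ]
Multiply ρ4 by -4.
  [ 1  -3  5  -3/2 ]
  [ 0   1  0   1/4 ]
  [ 0   0  1     0 ]
  [ 0   0  0     1 ]
Subtract 1/4 times ρ4 from ρ2.
  [ 1  -3  5  -3/2 ]
  [ 0   1  0     0 ]
  [ 0   0  1     0 ]
  [ 0   0  0     1 ]
Add 3/2 times ρ4 to ρ1.
  [ 1  -3  5  0 ]
  [ 0   1  0  0 ]
  [ 0   0  1  0 ]
  [ 0   0  0  1 ]
Subtract 5 times ρ3 from ρ1.
  [ 1  -3  0  0 ]
  [ 0   1  0  0 ]
  [ 0   0  1  0 ]
  [ 0   0  0  1 ]
Add 3 times ρ2 to ρ1.
  [ 1  0  0  0 ]
  [ 0  1  0  0 ]
  [ 0  0  1  0 ]
  [ 0  0  0  1 ]
Pivot columns are the columns containing a leading 1.

0, 1, 2, 3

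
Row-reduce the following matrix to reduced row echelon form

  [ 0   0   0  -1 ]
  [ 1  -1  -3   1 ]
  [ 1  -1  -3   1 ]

[[1, -1, -3, 0], [0, 0, 0, 1], [0, 0, 0, 0]]

R1 ↔ R2
  [ 1  -1  -3   1 ]
  [ 0   0   0  -1 ]
  [ 1  -1  -3   1 ]
R3 ← R3 − R1
  [ 1  -1  -3   1 ]
  [ 0   0   0  -1 ]
  [ 0   0   0   0 ]
R2 ← -1·R2
  [ 1  -1  -3  1 ]
  [ 0   0   0  1 ]
  [ 0   0   0  0 ]
R1 ← R1 − R2
  [ 1  -1  -3  0 ]
  [ 0   0   0  1 ]
  [ 0   0   0  0 ]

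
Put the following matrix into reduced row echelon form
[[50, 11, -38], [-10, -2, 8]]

[[1, 0, -6/5], [0, 1, 2]]

R1 -> 1/50·R1
  [   1  11/50  -19/25 ]
  [ -10     -2       8 ]
R2 -> R2 + 10·R1
  [ 1  11/50  -19/25 ]
  [ 0    1/5     2/5 ]
R2 -> 5·R2
  [ 1  11/50  -19/25 ]
  [ 0      1       2 ]
R1 -> R1 − 11/50·R2
  [ 1  0  -6/5 ]
  [ 0  1     2 ]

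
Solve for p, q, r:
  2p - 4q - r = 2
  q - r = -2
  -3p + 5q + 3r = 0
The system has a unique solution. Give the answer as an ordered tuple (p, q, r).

Form the augmented matrix and row-reduce:
  [  2  -4  -1  |   2 ]
  [  0   1  -1  |  -2 ]
  [ -3   5   3  |   0 ]
r1 := 1/2·r1
  [  1  -2  -1/2  |   1 ]
  [  0   1    -1  |  -2 ]
  [ -3   5     3  |   0 ]
r3 := r3 + 3·r1
  [ 1  -2  -1/2  |   1 ]
  [ 0   1    -1  |  -2 ]
  [ 0  -1   3/2  |   3 ]
r3 := r3 + r2
  [ 1  -2  -1/2  |   1 ]
  [ 0   1    -1  |  -2 ]
  [ 0   0   1/2  |   1 ]
r3 := 2·r3
  [ 1  -2  -1/2  |   1 ]
  [ 0   1    -1  |  -2 ]
  [ 0   0     1  |   2 ]
r2 := r2 + r3
  [ 1  -2  -1/2  |  1 ]
  [ 0   1     0  |  0 ]
  [ 0   0     1  |  2 ]
r1 := r1 + 1/2·r3
  [ 1  -2  0  |  2 ]
  [ 0   1  0  |  0 ]
  [ 0   0  1  |  2 ]
r1 := r1 + 2·r2
  [ 1  0  0  |  2 ]
  [ 0  1  0  |  0 ]
  [ 0  0  1  |  2 ]
Reading off the last column: p = 2, q = 0, r = 2.

(2, 0, 2)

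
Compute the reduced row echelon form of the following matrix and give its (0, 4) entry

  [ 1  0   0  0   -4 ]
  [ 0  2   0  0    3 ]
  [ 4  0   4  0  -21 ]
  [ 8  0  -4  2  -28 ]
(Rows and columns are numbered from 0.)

-4

R3 := R3 − 4·R1
  [ 1  0   0  0   -4 ]
  [ 0  2   0  0    3 ]
  [ 0  0   4  0   -5 ]
  [ 8  0  -4  2  -28 ]
R4 := R4 − 8·R1
  [ 1  0   0  0  -4 ]
  [ 0  2   0  0   3 ]
  [ 0  0   4  0  -5 ]
  [ 0  0  -4  2   4 ]
R2 := 1/2·R2
  [ 1  0   0  0   -4 ]
  [ 0  1   0  0  3/2 ]
  [ 0  0   4  0   -5 ]
  [ 0  0  -4  2    4 ]
R3 := 1/4·R3
  [ 1  0   0  0    -4 ]
  [ 0  1   0  0   3/2 ]
  [ 0  0   1  0  -5/4 ]
  [ 0  0  -4  2     4 ]
R4 := R4 + 4·R3
  [ 1  0  0  0    -4 ]
  [ 0  1  0  0   3/2 ]
  [ 0  0  1  0  -5/4 ]
  [ 0  0  0  2    -1 ]
R4 := 1/2·R4
  [ 1  0  0  0    -4 ]
  [ 0  1  0  0   3/2 ]
  [ 0  0  1  0  -5/4 ]
  [ 0  0  0  1  -1/2 ]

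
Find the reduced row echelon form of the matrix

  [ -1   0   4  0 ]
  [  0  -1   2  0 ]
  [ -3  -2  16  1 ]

[[1, 0, -4, 0], [0, 1, -2, 0], [0, 0, 0, 1]]

r1 → -1·r1
  [  1   0  -4  0 ]
  [  0  -1   2  0 ]
  [ -3  -2  16  1 ]
r3 → r3 + 3·r1
  [ 1   0  -4  0 ]
  [ 0  -1   2  0 ]
  [ 0  -2   4  1 ]
r2 → -1·r2
  [ 1   0  -4  0 ]
  [ 0   1  -2  0 ]
  [ 0  -2   4  1 ]
r3 → r3 + 2·r2
  [ 1  0  -4  0 ]
  [ 0  1  -2  0 ]
  [ 0  0   0  1 ]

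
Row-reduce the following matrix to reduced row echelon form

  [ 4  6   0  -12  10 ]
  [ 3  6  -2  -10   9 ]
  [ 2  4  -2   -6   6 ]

[[1, 0, 0, 0, 1], [0, 1, 0, -2, 1], [0, 0, 1, -1, 0]]

Multiply R1 by 1/4.
  [ 1  3/2   0   -3  5/2 ]
  [ 3    6  -2  -10    9 ]
  [ 2    4  -2   -6    6 ]
Subtract 3 times R1 from R2.
  [ 1  3/2   0  -3  5/2 ]
  [ 0  3/2  -2  -1  3/2 ]
  [ 2    4  -2  -6    6 ]
Subtract 2 times R1 from R3.
  [ 1  3/2   0  -3  5/2 ]
  [ 0  3/2  -2  -1  3/2 ]
  [ 0    1  -2   0    1 ]
Multiply R2 by 2/3.
  [ 1  3/2     0    -3  5/2 ]
  [ 0    1  -4/3  -2/3    1 ]
  [ 0    1    -2     0    1 ]
Subtract R2 from R3.
  [ 1  3/2     0    -3  5/2 ]
  [ 0    1  -4/3  -2/3    1 ]
  [ 0    0  -2/3   2/3    0 ]
Multiply R3 by -3/2.
  [ 1  3/2     0    -3  5/2 ]
  [ 0    1  -4/3  -2/3    1 ]
  [ 0    0     1    -1    0 ]
Add 4/3 times R3 to R2.
  [ 1  3/2  0  -3  5/2 ]
  [ 0    1  0  -2    1 ]
  [ 0    0  1  -1    0 ]
Subtract 3/2 times R2 from R1.
  [ 1  0  0   0  1 ]
  [ 0  1  0  -2  1 ]
  [ 0  0  1  -1  0 ]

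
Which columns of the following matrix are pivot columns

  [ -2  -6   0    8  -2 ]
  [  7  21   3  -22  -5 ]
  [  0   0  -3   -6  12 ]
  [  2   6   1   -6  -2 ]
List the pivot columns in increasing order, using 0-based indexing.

0, 2

Multiply R1 by -1/2.
  [ 1   3   0   -4   1 ]
  [ 7  21   3  -22  -5 ]
  [ 0   0  -3   -6  12 ]
  [ 2   6   1   -6  -2 ]
Subtract 7 times R1 from R2.
  [ 1  3   0  -4    1 ]
  [ 0  0   3   6  -12 ]
  [ 0  0  -3  -6   12 ]
  [ 2  6   1  -6   -2 ]
Subtract 2 times R1 from R4.
  [ 1  3   0  -4    1 ]
  [ 0  0   3   6  -12 ]
  [ 0  0  -3  -6   12 ]
  [ 0  0   1   2   -4 ]
Multiply R2 by 1/3.
  [ 1  3   0  -4   1 ]
  [ 0  0   1   2  -4 ]
  [ 0  0  -3  -6  12 ]
  [ 0  0   1   2  -4 ]
Add 3 times R2 to R3.
  [ 1  3  0  -4   1 ]
  [ 0  0  1   2  -4 ]
  [ 0  0  0   0   0 ]
  [ 0  0  1   2  -4 ]
Subtract R2 from R4.
  [ 1  3  0  -4   1 ]
  [ 0  0  1   2  -4 ]
  [ 0  0  0   0   0 ]
  [ 0  0  0   0   0 ]
Pivot columns are the columns containing a leading 1.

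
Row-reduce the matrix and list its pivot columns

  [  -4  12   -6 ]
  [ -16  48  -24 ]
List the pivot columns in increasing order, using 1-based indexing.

ρ1 := -1/4·ρ1
  [   1  -3  3/2 ]
  [ -16  48  -24 ]
ρ2 := ρ2 + 16·ρ1
  [ 1  -3  3/2 ]
  [ 0   0    0 ]
Pivot columns are the columns containing a leading 1.

1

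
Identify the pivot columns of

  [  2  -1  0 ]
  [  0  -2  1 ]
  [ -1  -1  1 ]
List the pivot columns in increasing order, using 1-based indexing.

Multiply ρ1 by 1/2.
Add ρ1 to ρ3.
Multiply ρ2 by -1/2.
Add 3/2 times ρ2 to ρ3.
Multiply ρ3 by 4.
Add 1/2 times ρ3 to ρ2.
Add 1/2 times ρ2 to ρ1.
Pivot columns are the columns containing a leading 1.

1, 2, 3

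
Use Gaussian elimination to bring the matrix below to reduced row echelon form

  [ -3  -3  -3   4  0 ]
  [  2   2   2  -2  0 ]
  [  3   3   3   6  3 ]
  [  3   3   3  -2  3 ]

R1 ← -1/3·R1
  [ 1  1  1  -4/3  0 ]
  [ 2  2  2    -2  0 ]
  [ 3  3  3     6  3 ]
  [ 3  3  3    -2  3 ]
R2 ← R2 − 2·R1
  [ 1  1  1  -4/3  0 ]
  [ 0  0  0   2/3  0 ]
  [ 3  3  3     6  3 ]
  [ 3  3  3    -2  3 ]
R3 ← R3 − 3·R1
  [ 1  1  1  -4/3  0 ]
  [ 0  0  0   2/3  0 ]
  [ 0  0  0    10  3 ]
  [ 3  3  3    -2  3 ]
R4 ← R4 − 3·R1
  [ 1  1  1  -4/3  0 ]
  [ 0  0  0   2/3  0 ]
  [ 0  0  0    10  3 ]
  [ 0  0  0     2  3 ]
R2 ← 3/2·R2
  [ 1  1  1  -4/3  0 ]
  [ 0  0  0     1  0 ]
  [ 0  0  0    10  3 ]
  [ 0  0  0     2  3 ]
R3 ← R3 − 10·R2
  [ 1  1  1  -4/3  0 ]
  [ 0  0  0     1  0 ]
  [ 0  0  0     0  3 ]
  [ 0  0  0     2  3 ]
R4 ← R4 − 2·R2
  [ 1  1  1  -4/3  0 ]
  [ 0  0  0     1  0 ]
  [ 0  0  0     0  3 ]
  [ 0  0  0     0  3 ]
R3 ← 1/3·R3
  [ 1  1  1  -4/3  0 ]
  [ 0  0  0     1  0 ]
  [ 0  0  0     0  1 ]
  [ 0  0  0     0  3 ]
R4 ← R4 − 3·R3
  [ 1  1  1  -4/3  0 ]
  [ 0  0  0     1  0 ]
  [ 0  0  0     0  1 ]
  [ 0  0  0     0  0 ]
R1 ← R1 + 4/3·R2
  [ 1  1  1  0  0 ]
  [ 0  0  0  1  0 ]
  [ 0  0  0  0  1 ]
  [ 0  0  0  0  0 ]

[[1, 1, 1, 0, 0], [0, 0, 0, 1, 0], [0, 0, 0, 0, 1], [0, 0, 0, 0, 0]]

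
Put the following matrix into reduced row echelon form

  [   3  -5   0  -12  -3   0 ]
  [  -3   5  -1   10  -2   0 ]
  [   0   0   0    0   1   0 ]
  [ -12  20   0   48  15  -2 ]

[[1, -5/3, 0, -4, 0, 0], [0, 0, 1, 2, 0, 0], [0, 0, 0, 0, 1, 0], [0, 0, 0, 0, 0, 1]]

R1 → 1/3·R1
  [   1  -5/3   0  -4  -1   0 ]
  [  -3     5  -1  10  -2   0 ]
  [   0     0   0   0   1   0 ]
  [ -12    20   0  48  15  -2 ]
R2 → R2 + 3·R1
  [   1  -5/3   0  -4  -1   0 ]
  [   0     0  -1  -2  -5   0 ]
  [   0     0   0   0   1   0 ]
  [ -12    20   0  48  15  -2 ]
R4 → R4 + 12·R1
  [ 1  -5/3   0  -4  -1   0 ]
  [ 0     0  -1  -2  -5   0 ]
  [ 0     0   0   0   1   0 ]
  [ 0     0   0   0   3  -2 ]
R2 → -1·R2
  [ 1  -5/3  0  -4  -1   0 ]
  [ 0     0  1   2   5   0 ]
  [ 0     0  0   0   1   0 ]
  [ 0     0  0   0   3  -2 ]
R4 → R4 − 3·R3
  [ 1  -5/3  0  -4  -1   0 ]
  [ 0     0  1   2   5   0 ]
  [ 0     0  0   0   1   0 ]
  [ 0     0  0   0   0  -2 ]
R4 → -1/2·R4
  [ 1  -5/3  0  -4  -1  0 ]
  [ 0     0  1   2   5  0 ]
  [ 0     0  0   0   1  0 ]
  [ 0     0  0   0   0  1 ]
R2 → R2 − 5·R3
  [ 1  -5/3  0  -4  -1  0 ]
  [ 0     0  1   2   0  0 ]
  [ 0     0  0   0   1  0 ]
  [ 0     0  0   0   0  1 ]
R1 → R1 + R3
  [ 1  -5/3  0  -4  0  0 ]
  [ 0     0  1   2  0  0 ]
  [ 0     0  0   0  1  0 ]
  [ 0     0  0   0  0  1 ]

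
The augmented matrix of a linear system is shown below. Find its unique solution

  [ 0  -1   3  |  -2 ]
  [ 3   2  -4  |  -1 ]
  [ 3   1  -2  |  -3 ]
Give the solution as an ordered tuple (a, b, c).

(-5/3, 2, 0)

R1 <-> R2
R1 → 1/3·R1
R3 → R3 − 3·R1
R2 → -1·R2
R3 → R3 + R2
R3 → -1·R3
R2 → R2 + 3·R3
R1 → R1 + 4/3·R3
R1 → R1 − 2/3·R2
Reading off the last column: a = -5/3, b = 2, c = 0.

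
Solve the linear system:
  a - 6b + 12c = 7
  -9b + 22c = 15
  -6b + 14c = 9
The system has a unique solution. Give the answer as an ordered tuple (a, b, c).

(1, 2, 3/2)

Form the augmented matrix and row-reduce:
  [ 1  -6  12  |   7 ]
  [ 0  -9  22  |  15 ]
  [ 0  -6  14  |   9 ]
R2 -> -1/9·R2
  [ 1  -6     12  |     7 ]
  [ 0   1  -22/9  |  -5/3 ]
  [ 0  -6     14  |     9 ]
R3 -> R3 + 6·R2
  [ 1  -6     12  |     7 ]
  [ 0   1  -22/9  |  -5/3 ]
  [ 0   0   -2/3  |    -1 ]
R3 -> -3/2·R3
  [ 1  -6     12  |     7 ]
  [ 0   1  -22/9  |  -5/3 ]
  [ 0   0      1  |   3/2 ]
R2 -> R2 + 22/9·R3
  [ 1  -6  12  |    7 ]
  [ 0   1   0  |    2 ]
  [ 0   0   1  |  3/2 ]
R1 -> R1 − 12·R3
  [ 1  -6  0  |  -11 ]
  [ 0   1  0  |    2 ]
  [ 0   0  1  |  3/2 ]
R1 -> R1 + 6·R2
  [ 1  0  0  |    1 ]
  [ 0  1  0  |    2 ]
  [ 0  0  1  |  3/2 ]
Reading off the last column: a = 1, b = 2, c = 3/2.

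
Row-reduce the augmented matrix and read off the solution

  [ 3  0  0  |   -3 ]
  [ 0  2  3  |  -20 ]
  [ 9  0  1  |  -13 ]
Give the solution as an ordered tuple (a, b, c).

(-1, -4, -4)

R1 -> 1/3·R1
  [ 1  0  0  |   -1 ]
  [ 0  2  3  |  -20 ]
  [ 9  0  1  |  -13 ]
R3 -> R3 − 9·R1
  [ 1  0  0  |   -1 ]
  [ 0  2  3  |  -20 ]
  [ 0  0  1  |   -4 ]
R2 -> 1/2·R2
  [ 1  0    0  |   -1 ]
  [ 0  1  3/2  |  -10 ]
  [ 0  0    1  |   -4 ]
R2 -> R2 − 3/2·R3
  [ 1  0  0  |  -1 ]
  [ 0  1  0  |  -4 ]
  [ 0  0  1  |  -4 ]
Reading off the last column: a = -1, b = -4, c = -4.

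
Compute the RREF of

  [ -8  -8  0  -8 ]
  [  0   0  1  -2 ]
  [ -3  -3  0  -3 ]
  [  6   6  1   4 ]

ρ1 -> -1/8·ρ1
  [  1   1  0   1 ]
  [  0   0  1  -2 ]
  [ -3  -3  0  -3 ]
  [  6   6  1   4 ]
ρ3 -> ρ3 + 3·ρ1
  [ 1  1  0   1 ]
  [ 0  0  1  -2 ]
  [ 0  0  0   0 ]
  [ 6  6  1   4 ]
ρ4 -> ρ4 − 6·ρ1
  [ 1  1  0   1 ]
  [ 0  0  1  -2 ]
  [ 0  0  0   0 ]
  [ 0  0  1  -2 ]
ρ4 -> ρ4 − ρ2
  [ 1  1  0   1 ]
  [ 0  0  1  -2 ]
  [ 0  0  0   0 ]
  [ 0  0  0   0 ]

[[1, 1, 0, 1], [0, 0, 1, -2], [0, 0, 0, 0], [0, 0, 0, 0]]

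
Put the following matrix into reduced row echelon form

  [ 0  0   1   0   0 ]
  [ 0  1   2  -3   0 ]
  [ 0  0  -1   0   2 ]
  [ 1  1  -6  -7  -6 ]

[[1, 0, 0, -4, 0], [0, 1, 0, -3, 0], [0, 0, 1, 0, 0], [0, 0, 0, 0, 1]]

r1 <=> r4
  [ 1  1  -6  -7  -6 ]
  [ 0  1   2  -3   0 ]
  [ 0  0  -1   0   2 ]
  [ 0  0   1   0   0 ]
r3 → -1·r3
  [ 1  1  -6  -7  -6 ]
  [ 0  1   2  -3   0 ]
  [ 0  0   1   0  -2 ]
  [ 0  0   1   0   0 ]
r4 → r4 − r3
  [ 1  1  -6  -7  -6 ]
  [ 0  1   2  -3   0 ]
  [ 0  0   1   0  -2 ]
  [ 0  0   0   0   2 ]
r4 → 1/2·r4
  [ 1  1  -6  -7  -6 ]
  [ 0  1   2  -3   0 ]
  [ 0  0   1   0  -2 ]
  [ 0  0   0   0   1 ]
r3 → r3 + 2·r4
  [ 1  1  -6  -7  -6 ]
  [ 0  1   2  -3   0 ]
  [ 0  0   1   0   0 ]
  [ 0  0   0   0   1 ]
r1 → r1 + 6·r4
  [ 1  1  -6  -7  0 ]
  [ 0  1   2  -3  0 ]
  [ 0  0   1   0  0 ]
  [ 0  0   0   0  1 ]
r2 → r2 − 2·r3
  [ 1  1  -6  -7  0 ]
  [ 0  1   0  -3  0 ]
  [ 0  0   1   0  0 ]
  [ 0  0   0   0  1 ]
r1 → r1 + 6·r3
  [ 1  1  0  -7  0 ]
  [ 0  1  0  -3  0 ]
  [ 0  0  1   0  0 ]
  [ 0  0  0   0  1 ]
r1 → r1 − r2
  [ 1  0  0  -4  0 ]
  [ 0  1  0  -3  0 ]
  [ 0  0  1   0  0 ]
  [ 0  0  0   0  1 ]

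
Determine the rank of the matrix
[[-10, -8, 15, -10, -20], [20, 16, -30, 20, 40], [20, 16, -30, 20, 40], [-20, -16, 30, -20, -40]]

rank = 1

r1 := -1/10·r1
  [   1  4/5  -3/2    1    2 ]
  [  20   16   -30   20   40 ]
  [  20   16   -30   20   40 ]
  [ -20  -16    30  -20  -40 ]
r2 := r2 − 20·r1
  [   1  4/5  -3/2    1    2 ]
  [   0    0     0    0    0 ]
  [  20   16   -30   20   40 ]
  [ -20  -16    30  -20  -40 ]
r3 := r3 − 20·r1
  [   1  4/5  -3/2    1    2 ]
  [   0    0     0    0    0 ]
  [   0    0     0    0    0 ]
  [ -20  -16    30  -20  -40 ]
r4 := r4 + 20·r1
  [ 1  4/5  -3/2  1  2 ]
  [ 0    0     0  0  0 ]
  [ 0    0     0  0  0 ]
  [ 0    0     0  0  0 ]
The reduced form has 1 nonzero row.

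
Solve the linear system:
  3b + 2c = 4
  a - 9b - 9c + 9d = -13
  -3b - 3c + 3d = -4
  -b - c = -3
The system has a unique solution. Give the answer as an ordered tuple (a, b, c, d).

(-1, -2, 5, 5/3)

Form the augmented matrix and row-reduce:
  [ 0   3   2  0  |    4 ]
  [ 1  -9  -9  9  |  -13 ]
  [ 0  -3  -3  3  |   -4 ]
  [ 0  -1  -1  0  |   -3 ]
ρ1 <=> ρ2
  [ 1  -9  -9  9  |  -13 ]
  [ 0   3   2  0  |    4 ]
  [ 0  -3  -3  3  |   -4 ]
  [ 0  -1  -1  0  |   -3 ]
ρ2 → 1/3·ρ2
  [ 1  -9   -9  9  |  -13 ]
  [ 0   1  2/3  0  |  4/3 ]
  [ 0  -3   -3  3  |   -4 ]
  [ 0  -1   -1  0  |   -3 ]
ρ3 → ρ3 + 3·ρ2
  [ 1  -9   -9  9  |  -13 ]
  [ 0   1  2/3  0  |  4/3 ]
  [ 0   0   -1  3  |    0 ]
  [ 0  -1   -1  0  |   -3 ]
ρ4 → ρ4 + ρ2
  [ 1  -9    -9  9  |   -13 ]
  [ 0   1   2/3  0  |   4/3 ]
  [ 0   0    -1  3  |     0 ]
  [ 0   0  -1/3  0  |  -5/3 ]
ρ3 → -1·ρ3
  [ 1  -9    -9   9  |   -13 ]
  [ 0   1   2/3   0  |   4/3 ]
  [ 0   0     1  -3  |     0 ]
  [ 0   0  -1/3   0  |  -5/3 ]
ρ4 → ρ4 + 1/3·ρ3
  [ 1  -9   -9   9  |   -13 ]
  [ 0   1  2/3   0  |   4/3 ]
  [ 0   0    1  -3  |     0 ]
  [ 0   0    0  -1  |  -5/3 ]
ρ4 → -1·ρ4
  [ 1  -9   -9   9  |  -13 ]
  [ 0   1  2/3   0  |  4/3 ]
  [ 0   0    1  -3  |    0 ]
  [ 0   0    0   1  |  5/3 ]
ρ3 → ρ3 + 3·ρ4
  [ 1  -9   -9  9  |  -13 ]
  [ 0   1  2/3  0  |  4/3 ]
  [ 0   0    1  0  |    5 ]
  [ 0   0    0  1  |  5/3 ]
ρ1 → ρ1 − 9·ρ4
  [ 1  -9   -9  0  |  -28 ]
  [ 0   1  2/3  0  |  4/3 ]
  [ 0   0    1  0  |    5 ]
  [ 0   0    0  1  |  5/3 ]
ρ2 → ρ2 − 2/3·ρ3
  [ 1  -9  -9  0  |  -28 ]
  [ 0   1   0  0  |   -2 ]
  [ 0   0   1  0  |    5 ]
  [ 0   0   0  1  |  5/3 ]
ρ1 → ρ1 + 9·ρ3
  [ 1  -9  0  0  |   17 ]
  [ 0   1  0  0  |   -2 ]
  [ 0   0  1  0  |    5 ]
  [ 0   0  0  1  |  5/3 ]
ρ1 → ρ1 + 9·ρ2
  [ 1  0  0  0  |   -1 ]
  [ 0  1  0  0  |   -2 ]
  [ 0  0  1  0  |    5 ]
  [ 0  0  0  1  |  5/3 ]
Reading off the last column: a = -1, b = -2, c = 5, d = 5/3.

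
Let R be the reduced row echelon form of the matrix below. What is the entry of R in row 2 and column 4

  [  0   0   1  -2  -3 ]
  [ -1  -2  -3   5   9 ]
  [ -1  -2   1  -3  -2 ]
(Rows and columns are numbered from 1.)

-2

Swap r1 and r2.
  [ -1  -2  -3   5   9 ]
  [  0   0   1  -2  -3 ]
  [ -1  -2   1  -3  -2 ]
Multiply r1 by -1.
  [  1   2  3  -5  -9 ]
  [  0   0  1  -2  -3 ]
  [ -1  -2  1  -3  -2 ]
Add r1 to r3.
  [ 1  2  3  -5   -9 ]
  [ 0  0  1  -2   -3 ]
  [ 0  0  4  -8  -11 ]
Subtract 4 times r2 from r3.
  [ 1  2  3  -5  -9 ]
  [ 0  0  1  -2  -3 ]
  [ 0  0  0   0   1 ]
Add 3 times r3 to r2.
  [ 1  2  3  -5  -9 ]
  [ 0  0  1  -2   0 ]
  [ 0  0  0   0   1 ]
Add 9 times r3 to r1.
  [ 1  2  3  -5  0 ]
  [ 0  0  1  -2  0 ]
  [ 0  0  0   0  1 ]
Subtract 3 times r2 from r1.
  [ 1  2  0   1  0 ]
  [ 0  0  1  -2  0 ]
  [ 0  0  0   0  1 ]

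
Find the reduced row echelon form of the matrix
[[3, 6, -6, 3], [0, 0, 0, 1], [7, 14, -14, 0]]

ρ1 := 1/3·ρ1
ρ3 := ρ3 − 7·ρ1
ρ3 := ρ3 + 7·ρ2
ρ1 := ρ1 − ρ2

[[1, 2, -2, 0], [0, 0, 0, 1], [0, 0, 0, 0]]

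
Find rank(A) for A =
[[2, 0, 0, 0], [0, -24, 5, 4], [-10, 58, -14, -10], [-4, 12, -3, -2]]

r1 -> 1/2·r1
  [   1    0    0    0 ]
  [   0  -24    5    4 ]
  [ -10   58  -14  -10 ]
  [  -4   12   -3   -2 ]
r3 -> r3 + 10·r1
  [  1    0    0    0 ]
  [  0  -24    5    4 ]
  [  0   58  -14  -10 ]
  [ -4   12   -3   -2 ]
r4 -> r4 + 4·r1
  [ 1    0    0    0 ]
  [ 0  -24    5    4 ]
  [ 0   58  -14  -10 ]
  [ 0   12   -3   -2 ]
r2 -> -1/24·r2
  [ 1   0      0     0 ]
  [ 0   1  -5/24  -1/6 ]
  [ 0  58    -14   -10 ]
  [ 0  12     -3    -2 ]
r3 -> r3 − 58·r2
  [ 1   0       0     0 ]
  [ 0   1   -5/24  -1/6 ]
  [ 0   0  -23/12  -1/3 ]
  [ 0  12      -3    -2 ]
r4 -> r4 − 12·r2
  [ 1  0       0     0 ]
  [ 0  1   -5/24  -1/6 ]
  [ 0  0  -23/12  -1/3 ]
  [ 0  0    -1/2     0 ]
r3 -> -12/23·r3
  [ 1  0      0     0 ]
  [ 0  1  -5/24  -1/6 ]
  [ 0  0      1  4/23 ]
  [ 0  0   -1/2     0 ]
r4 -> r4 + 1/2·r3
  [ 1  0      0     0 ]
  [ 0  1  -5/24  -1/6 ]
  [ 0  0      1  4/23 ]
  [ 0  0      0  2/23 ]
r4 -> 23/2·r4
  [ 1  0      0     0 ]
  [ 0  1  -5/24  -1/6 ]
  [ 0  0      1  4/23 ]
  [ 0  0      0     1 ]
r3 -> r3 − 4/23·r4
  [ 1  0      0     0 ]
  [ 0  1  -5/24  -1/6 ]
  [ 0  0      1     0 ]
  [ 0  0      0     1 ]
r2 -> r2 + 1/6·r4
  [ 1  0      0  0 ]
  [ 0  1  -5/24  0 ]
  [ 0  0      1  0 ]
  [ 0  0      0  1 ]
r2 -> r2 + 5/24·r3
  [ 1  0  0  0 ]
  [ 0  1  0  0 ]
  [ 0  0  1  0 ]
  [ 0  0  0  1 ]
The reduced form has 4 nonzero rows.

rank = 4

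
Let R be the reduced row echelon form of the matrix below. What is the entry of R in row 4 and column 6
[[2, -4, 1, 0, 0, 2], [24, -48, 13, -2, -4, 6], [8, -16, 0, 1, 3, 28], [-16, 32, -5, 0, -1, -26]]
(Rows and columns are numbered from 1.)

r1 -> 1/2·r1
  [   1   -2  1/2   0   0    1 ]
  [  24  -48   13  -2  -4    6 ]
  [   8  -16    0   1   3   28 ]
  [ -16   32   -5   0  -1  -26 ]
r2 -> r2 − 24·r1
  [   1   -2  1/2   0   0    1 ]
  [   0    0    1  -2  -4  -18 ]
  [   8  -16    0   1   3   28 ]
  [ -16   32   -5   0  -1  -26 ]
r3 -> r3 − 8·r1
  [   1  -2  1/2   0   0    1 ]
  [   0   0    1  -2  -4  -18 ]
  [   0   0   -4   1   3   20 ]
  [ -16  32   -5   0  -1  -26 ]
r4 -> r4 + 16·r1
  [ 1  -2  1/2   0   0    1 ]
  [ 0   0    1  -2  -4  -18 ]
  [ 0   0   -4   1   3   20 ]
  [ 0   0    3   0  -1  -10 ]
r3 -> r3 + 4·r2
  [ 1  -2  1/2   0    0    1 ]
  [ 0   0    1  -2   -4  -18 ]
  [ 0   0    0  -7  -13  -52 ]
  [ 0   0    3   0   -1  -10 ]
r4 -> r4 − 3·r2
  [ 1  -2  1/2   0    0    1 ]
  [ 0   0    1  -2   -4  -18 ]
  [ 0   0    0  -7  -13  -52 ]
  [ 0   0    0   6   11   44 ]
r3 -> -1/7·r3
  [ 1  -2  1/2   0     0     1 ]
  [ 0   0    1  -2    -4   -18 ]
  [ 0   0    0   1  13/7  52/7 ]
  [ 0   0    0   6    11    44 ]
r4 -> r4 − 6·r3
  [ 1  -2  1/2   0     0     1 ]
  [ 0   0    1  -2    -4   -18 ]
  [ 0   0    0   1  13/7  52/7 ]
  [ 0   0    0   0  -1/7  -4/7 ]
r4 -> -7·r4
  [ 1  -2  1/2   0     0     1 ]
  [ 0   0    1  -2    -4   -18 ]
  [ 0   0    0   1  13/7  52/7 ]
  [ 0   0    0   0     1     4 ]
r3 -> r3 − 13/7·r4
  [ 1  -2  1/2   0   0    1 ]
  [ 0   0    1  -2  -4  -18 ]
  [ 0   0    0   1   0    0 ]
  [ 0   0    0   0   1    4 ]
r2 -> r2 + 4·r4
  [ 1  -2  1/2   0  0   1 ]
  [ 0   0    1  -2  0  -2 ]
  [ 0   0    0   1  0   0 ]
  [ 0   0    0   0  1   4 ]
r2 -> r2 + 2·r3
  [ 1  -2  1/2  0  0   1 ]
  [ 0   0    1  0  0  -2 ]
  [ 0   0    0  1  0   0 ]
  [ 0   0    0  0  1   4 ]
r1 -> r1 − 1/2·r2
  [ 1  -2  0  0  0   2 ]
  [ 0   0  1  0  0  -2 ]
  [ 0   0  0  1  0   0 ]
  [ 0   0  0  0  1   4 ]

4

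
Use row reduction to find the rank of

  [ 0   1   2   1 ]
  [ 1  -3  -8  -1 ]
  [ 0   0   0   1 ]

rank = 3

R1 <=> R2
R2 ← R2 − R3
R1 ← R1 + R3
R1 ← R1 + 3·R2
The reduced form has 3 nonzero rows.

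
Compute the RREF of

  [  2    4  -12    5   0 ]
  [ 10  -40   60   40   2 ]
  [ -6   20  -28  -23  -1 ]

[[1, 0, -2, 3, 0], [0, 1, -2, -1/4, 0], [0, 0, 0, 0, 1]]

R1 := 1/2·R1
R2 := R2 − 10·R1
R3 := R3 + 6·R1
R2 := -1/60·R2
R3 := R3 − 32·R2
R3 := 15·R3
R2 := R2 + 1/30·R3
R1 := R1 − 2·R2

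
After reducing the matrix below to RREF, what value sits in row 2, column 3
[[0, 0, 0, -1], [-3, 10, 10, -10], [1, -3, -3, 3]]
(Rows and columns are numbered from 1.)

1

ρ1 <=> ρ2
  [ -3  10  10  -10 ]
  [  0   0   0   -1 ]
  [  1  -3  -3    3 ]
ρ1 -> -1/3·ρ1
  [ 1  -10/3  -10/3  10/3 ]
  [ 0      0      0    -1 ]
  [ 1     -3     -3     3 ]
ρ3 -> ρ3 − ρ1
  [ 1  -10/3  -10/3  10/3 ]
  [ 0      0      0    -1 ]
  [ 0    1/3    1/3  -1/3 ]
ρ2 <=> ρ3
  [ 1  -10/3  -10/3  10/3 ]
  [ 0    1/3    1/3  -1/3 ]
  [ 0      0      0    -1 ]
ρ2 -> 3·ρ2
  [ 1  -10/3  -10/3  10/3 ]
  [ 0      1      1    -1 ]
  [ 0      0      0    -1 ]
ρ3 -> -1·ρ3
  [ 1  -10/3  -10/3  10/3 ]
  [ 0      1      1    -1 ]
  [ 0      0      0     1 ]
ρ2 -> ρ2 + ρ3
  [ 1  -10/3  -10/3  10/3 ]
  [ 0      1      1     0 ]
  [ 0      0      0     1 ]
ρ1 -> ρ1 − 10/3·ρ3
  [ 1  -10/3  -10/3  0 ]
  [ 0      1      1  0 ]
  [ 0      0      0  1 ]
ρ1 -> ρ1 + 10/3·ρ2
  [ 1  0  0  0 ]
  [ 0  1  1  0 ]
  [ 0  0  0  1 ]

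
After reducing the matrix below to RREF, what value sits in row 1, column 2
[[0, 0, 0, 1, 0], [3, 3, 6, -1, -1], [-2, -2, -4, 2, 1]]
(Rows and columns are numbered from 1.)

R1 ↔ R2
  [  3   3   6  -1  -1 ]
  [  0   0   0   1   0 ]
  [ -2  -2  -4   2   1 ]
R1 → 1/3·R1
  [  1   1   2  -1/3  -1/3 ]
  [  0   0   0     1     0 ]
  [ -2  -2  -4     2     1 ]
R3 → R3 + 2·R1
  [ 1  1  2  -1/3  -1/3 ]
  [ 0  0  0     1     0 ]
  [ 0  0  0   4/3   1/3 ]
R3 → R3 − 4/3·R2
  [ 1  1  2  -1/3  -1/3 ]
  [ 0  0  0     1     0 ]
  [ 0  0  0     0   1/3 ]
R3 → 3·R3
  [ 1  1  2  -1/3  -1/3 ]
  [ 0  0  0     1     0 ]
  [ 0  0  0     0     1 ]
R1 → R1 + 1/3·R3
  [ 1  1  2  -1/3  0 ]
  [ 0  0  0     1  0 ]
  [ 0  0  0     0  1 ]
R1 → R1 + 1/3·R2
  [ 1  1  2  0  0 ]
  [ 0  0  0  1  0 ]
  [ 0  0  0  0  1 ]

1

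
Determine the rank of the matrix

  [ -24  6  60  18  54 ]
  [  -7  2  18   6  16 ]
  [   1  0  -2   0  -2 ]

r1 -> -1/24·r1
r2 -> r2 + 7·r1
r3 -> r3 − r1
r2 -> 4·r2
r3 -> r3 − 1/4·r2
r1 -> r1 + 1/4·r2
The reduced form has 2 nonzero rows.

rank = 2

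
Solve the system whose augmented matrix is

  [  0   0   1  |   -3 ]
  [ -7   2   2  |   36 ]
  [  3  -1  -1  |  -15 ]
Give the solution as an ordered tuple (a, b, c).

(-6, 0, -3)

R1 <=> R2
  [ -7   2   2  |   36 ]
  [  0   0   1  |   -3 ]
  [  3  -1  -1  |  -15 ]
R1 ← -1/7·R1
  [ 1  -2/7  -2/7  |  -36/7 ]
  [ 0     0     1  |     -3 ]
  [ 3    -1    -1  |    -15 ]
R3 ← R3 − 3·R1
  [ 1  -2/7  -2/7  |  -36/7 ]
  [ 0     0     1  |     -3 ]
  [ 0  -1/7  -1/7  |    3/7 ]
R2 <=> R3
  [ 1  -2/7  -2/7  |  -36/7 ]
  [ 0  -1/7  -1/7  |    3/7 ]
  [ 0     0     1  |     -3 ]
R2 ← -7·R2
  [ 1  -2/7  -2/7  |  -36/7 ]
  [ 0     1     1  |     -3 ]
  [ 0     0     1  |     -3 ]
R2 ← R2 − R3
  [ 1  -2/7  -2/7  |  -36/7 ]
  [ 0     1     0  |      0 ]
  [ 0     0     1  |     -3 ]
R1 ← R1 + 2/7·R3
  [ 1  -2/7  0  |  -6 ]
  [ 0     1  0  |   0 ]
  [ 0     0  1  |  -3 ]
R1 ← R1 + 2/7·R2
  [ 1  0  0  |  -6 ]
  [ 0  1  0  |   0 ]
  [ 0  0  1  |  -3 ]
Reading off the last column: a = -6, b = 0, c = -3.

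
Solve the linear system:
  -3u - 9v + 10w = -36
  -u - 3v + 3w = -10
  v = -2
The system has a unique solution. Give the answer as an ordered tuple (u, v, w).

(-2, -2, -6)

Form the augmented matrix and row-reduce:
  [ -3  -9  10  |  -36 ]
  [ -1  -3   3  |  -10 ]
  [  0   1   0  |   -2 ]
R1 → -1/3·R1
  [  1   3  -10/3  |   12 ]
  [ -1  -3      3  |  -10 ]
  [  0   1      0  |   -2 ]
R2 → R2 + R1
  [ 1  3  -10/3  |  12 ]
  [ 0  0   -1/3  |   2 ]
  [ 0  1      0  |  -2 ]
R2 <-> R3
  [ 1  3  -10/3  |  12 ]
  [ 0  1      0  |  -2 ]
  [ 0  0   -1/3  |   2 ]
R3 → -3·R3
  [ 1  3  -10/3  |  12 ]
  [ 0  1      0  |  -2 ]
  [ 0  0      1  |  -6 ]
R1 → R1 + 10/3·R3
  [ 1  3  0  |  -8 ]
  [ 0  1  0  |  -2 ]
  [ 0  0  1  |  -6 ]
R1 → R1 − 3·R2
  [ 1  0  0  |  -2 ]
  [ 0  1  0  |  -2 ]
  [ 0  0  1  |  -6 ]
Reading off the last column: u = -2, v = -2, w = -6.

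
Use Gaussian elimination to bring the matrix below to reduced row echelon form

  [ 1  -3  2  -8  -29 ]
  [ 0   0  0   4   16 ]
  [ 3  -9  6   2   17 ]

ρ3 → ρ3 − 3·ρ1
ρ2 → 1/4·ρ2
ρ3 → ρ3 − 26·ρ2
ρ1 → ρ1 + 8·ρ2

[[1, -3, 2, 0, 3], [0, 0, 0, 1, 4], [0, 0, 0, 0, 0]]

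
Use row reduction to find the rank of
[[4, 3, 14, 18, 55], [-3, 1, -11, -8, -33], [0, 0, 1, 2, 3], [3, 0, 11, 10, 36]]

rank = 3

Multiply R1 by 1/4.
  [  1  3/4  7/2  9/2  55/4 ]
  [ -3    1  -11   -8   -33 ]
  [  0    0    1    2     3 ]
  [  3    0   11   10    36 ]
Add 3 times R1 to R2.
  [ 1   3/4   7/2   9/2  55/4 ]
  [ 0  13/4  -1/2  11/2  33/4 ]
  [ 0     0     1     2     3 ]
  [ 3     0    11    10    36 ]
Subtract 3 times R1 from R4.
  [ 1   3/4   7/2   9/2   55/4 ]
  [ 0  13/4  -1/2  11/2   33/4 ]
  [ 0     0     1     2      3 ]
  [ 0  -9/4   1/2  -7/2  -21/4 ]
Multiply R2 by 4/13.
  [ 1   3/4    7/2    9/2   55/4 ]
  [ 0     1  -2/13  22/13  33/13 ]
  [ 0     0      1      2      3 ]
  [ 0  -9/4    1/2   -7/2  -21/4 ]
Add 9/4 times R2 to R4.
  [ 1  3/4    7/2    9/2   55/4 ]
  [ 0    1  -2/13  22/13  33/13 ]
  [ 0    0      1      2      3 ]
  [ 0    0   2/13   4/13   6/13 ]
Subtract 2/13 times R3 from R4.
  [ 1  3/4    7/2    9/2   55/4 ]
  [ 0    1  -2/13  22/13  33/13 ]
  [ 0    0      1      2      3 ]
  [ 0    0      0      0      0 ]
Add 2/13 times R3 to R2.
  [ 1  3/4  7/2  9/2  55/4 ]
  [ 0    1    0    2     3 ]
  [ 0    0    1    2     3 ]
  [ 0    0    0    0     0 ]
Subtract 7/2 times R3 from R1.
  [ 1  3/4  0  -5/2  13/4 ]
  [ 0    1  0     2     3 ]
  [ 0    0  1     2     3 ]
  [ 0    0  0     0     0 ]
Subtract 3/4 times R2 from R1.
  [ 1  0  0  -4  1 ]
  [ 0  1  0   2  3 ]
  [ 0  0  1   2  3 ]
  [ 0  0  0   0  0 ]
The reduced form has 3 nonzero rows.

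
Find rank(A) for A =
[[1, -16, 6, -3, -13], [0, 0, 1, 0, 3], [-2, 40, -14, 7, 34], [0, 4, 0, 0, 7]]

ρ3 := ρ3 + 2·ρ1
  [ 1  -16   6  -3  -13 ]
  [ 0    0   1   0    3 ]
  [ 0    8  -2   1    8 ]
  [ 0    4   0   0    7 ]
ρ2 ↔ ρ3
  [ 1  -16   6  -3  -13 ]
  [ 0    8  -2   1    8 ]
  [ 0    0   1   0    3 ]
  [ 0    4   0   0    7 ]
ρ2 := 1/8·ρ2
  [ 1  -16     6   -3  -13 ]
  [ 0    1  -1/4  1/8    1 ]
  [ 0    0     1    0    3 ]
  [ 0    4     0    0    7 ]
ρ4 := ρ4 − 4·ρ2
  [ 1  -16     6    -3  -13 ]
  [ 0    1  -1/4   1/8    1 ]
  [ 0    0     1     0    3 ]
  [ 0    0     1  -1/2    3 ]
ρ4 := ρ4 − ρ3
  [ 1  -16     6    -3  -13 ]
  [ 0    1  -1/4   1/8    1 ]
  [ 0    0     1     0    3 ]
  [ 0    0     0  -1/2    0 ]
ρ4 := -2·ρ4
  [ 1  -16     6   -3  -13 ]
  [ 0    1  -1/4  1/8    1 ]
  [ 0    0     1    0    3 ]
  [ 0    0     0    1    0 ]
ρ2 := ρ2 − 1/8·ρ4
  [ 1  -16     6  -3  -13 ]
  [ 0    1  -1/4   0    1 ]
  [ 0    0     1   0    3 ]
  [ 0    0     0   1    0 ]
ρ1 := ρ1 + 3·ρ4
  [ 1  -16     6  0  -13 ]
  [ 0    1  -1/4  0    1 ]
  [ 0    0     1  0    3 ]
  [ 0    0     0  1    0 ]
ρ2 := ρ2 + 1/4·ρ3
  [ 1  -16  6  0  -13 ]
  [ 0    1  0  0  7/4 ]
  [ 0    0  1  0    3 ]
  [ 0    0  0  1    0 ]
ρ1 := ρ1 − 6·ρ3
  [ 1  -16  0  0  -31 ]
  [ 0    1  0  0  7/4 ]
  [ 0    0  1  0    3 ]
  [ 0    0  0  1    0 ]
ρ1 := ρ1 + 16·ρ2
  [ 1  0  0  0   -3 ]
  [ 0  1  0  0  7/4 ]
  [ 0  0  1  0    3 ]
  [ 0  0  0  1    0 ]
The reduced form has 4 nonzero rows.

rank = 4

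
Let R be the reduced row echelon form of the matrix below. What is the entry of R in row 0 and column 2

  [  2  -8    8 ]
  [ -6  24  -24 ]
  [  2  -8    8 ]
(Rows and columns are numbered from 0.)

r1 ← 1/2·r1
  [  1  -4    4 ]
  [ -6  24  -24 ]
  [  2  -8    8 ]
r2 ← r2 + 6·r1
  [ 1  -4  4 ]
  [ 0   0  0 ]
  [ 2  -8  8 ]
r3 ← r3 − 2·r1
  [ 1  -4  4 ]
  [ 0   0  0 ]
  [ 0   0  0 ]

4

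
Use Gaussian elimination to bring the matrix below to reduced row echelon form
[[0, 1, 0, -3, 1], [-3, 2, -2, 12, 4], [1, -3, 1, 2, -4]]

R1 <-> R2
  [ -3   2  -2  12   4 ]
  [  0   1   0  -3   1 ]
  [  1  -3   1   2  -4 ]
R1 ← -1/3·R1
  [ 1  -2/3  2/3  -4  -4/3 ]
  [ 0     1    0  -3     1 ]
  [ 1    -3    1   2    -4 ]
R3 ← R3 − R1
  [ 1  -2/3  2/3  -4  -4/3 ]
  [ 0     1    0  -3     1 ]
  [ 0  -7/3  1/3   6  -8/3 ]
R3 ← R3 + 7/3·R2
  [ 1  -2/3  2/3  -4  -4/3 ]
  [ 0     1    0  -3     1 ]
  [ 0     0  1/3  -1  -1/3 ]
R3 ← 3·R3
  [ 1  -2/3  2/3  -4  -4/3 ]
  [ 0     1    0  -3     1 ]
  [ 0     0    1  -3    -1 ]
R1 ← R1 − 2/3·R3
  [ 1  -2/3  0  -2  -2/3 ]
  [ 0     1  0  -3     1 ]
  [ 0     0  1  -3    -1 ]
R1 ← R1 + 2/3·R2
  [ 1  0  0  -4   0 ]
  [ 0  1  0  -3   1 ]
  [ 0  0  1  -3  -1 ]

[[1, 0, 0, -4, 0], [0, 1, 0, -3, 1], [0, 0, 1, -3, -1]]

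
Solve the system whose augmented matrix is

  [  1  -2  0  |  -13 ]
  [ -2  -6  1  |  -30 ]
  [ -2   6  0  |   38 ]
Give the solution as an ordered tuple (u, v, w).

Add 2 times ρ1 to ρ2.
  [  1   -2  0  |  -13 ]
  [  0  -10  1  |  -56 ]
  [ -2    6  0  |   38 ]
Add 2 times ρ1 to ρ3.
  [ 1   -2  0  |  -13 ]
  [ 0  -10  1  |  -56 ]
  [ 0    2  0  |   12 ]
Multiply ρ2 by -1/10.
  [ 1  -2      0  |   -13 ]
  [ 0   1  -1/10  |  28/5 ]
  [ 0   2      0  |    12 ]
Subtract 2 times ρ2 from ρ3.
  [ 1  -2      0  |   -13 ]
  [ 0   1  -1/10  |  28/5 ]
  [ 0   0    1/5  |   4/5 ]
Multiply ρ3 by 5.
  [ 1  -2      0  |   -13 ]
  [ 0   1  -1/10  |  28/5 ]
  [ 0   0      1  |     4 ]
Add 1/10 times ρ3 to ρ2.
  [ 1  -2  0  |  -13 ]
  [ 0   1  0  |    6 ]
  [ 0   0  1  |    4 ]
Add 2 times ρ2 to ρ1.
  [ 1  0  0  |  -1 ]
  [ 0  1  0  |   6 ]
  [ 0  0  1  |   4 ]
Reading off the last column: u = -1, v = 6, w = 4.

(-1, 6, 4)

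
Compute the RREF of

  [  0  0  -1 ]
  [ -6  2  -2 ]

[[1, -1/3, 0], [0, 0, 1]]

r1 <=> r2
r1 → -1/6·r1
r2 → -1·r2
r1 → r1 − 1/3·r2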